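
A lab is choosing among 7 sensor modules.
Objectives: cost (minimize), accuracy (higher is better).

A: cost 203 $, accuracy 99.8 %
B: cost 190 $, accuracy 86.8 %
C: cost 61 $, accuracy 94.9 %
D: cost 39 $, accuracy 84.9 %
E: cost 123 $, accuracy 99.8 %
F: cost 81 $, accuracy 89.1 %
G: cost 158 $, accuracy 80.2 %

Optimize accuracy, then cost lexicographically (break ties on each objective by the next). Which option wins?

First maximize accuracy: best is 99.8, kept {A, E}.
Then minimize cost: best is 123, kept {E}.

E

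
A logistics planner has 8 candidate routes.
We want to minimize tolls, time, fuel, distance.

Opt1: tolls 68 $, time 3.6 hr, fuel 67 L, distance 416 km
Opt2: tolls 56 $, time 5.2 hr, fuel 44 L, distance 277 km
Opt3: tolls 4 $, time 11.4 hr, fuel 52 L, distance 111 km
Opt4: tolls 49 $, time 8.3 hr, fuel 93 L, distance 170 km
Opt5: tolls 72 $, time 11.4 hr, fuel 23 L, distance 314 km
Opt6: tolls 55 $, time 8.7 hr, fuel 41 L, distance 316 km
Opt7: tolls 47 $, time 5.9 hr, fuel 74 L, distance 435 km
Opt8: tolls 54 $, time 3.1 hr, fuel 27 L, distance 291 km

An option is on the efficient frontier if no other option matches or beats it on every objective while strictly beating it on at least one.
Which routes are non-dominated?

Opt2, Opt3, Opt4, Opt5, Opt7, Opt8

Opt1: dominated by Opt8 (tolls 54≤68, time 3.1≤3.6, fuel 27≤67, distance 291≤416).
Opt2: not dominated.
Opt3: not dominated (best tolls).
Opt4: not dominated.
Opt5: not dominated (best fuel).
Opt6: dominated by Opt8 (tolls 54≤55, time 3.1≤8.7, fuel 27≤41, distance 291≤316).
Opt7: not dominated.
Opt8: not dominated (best time).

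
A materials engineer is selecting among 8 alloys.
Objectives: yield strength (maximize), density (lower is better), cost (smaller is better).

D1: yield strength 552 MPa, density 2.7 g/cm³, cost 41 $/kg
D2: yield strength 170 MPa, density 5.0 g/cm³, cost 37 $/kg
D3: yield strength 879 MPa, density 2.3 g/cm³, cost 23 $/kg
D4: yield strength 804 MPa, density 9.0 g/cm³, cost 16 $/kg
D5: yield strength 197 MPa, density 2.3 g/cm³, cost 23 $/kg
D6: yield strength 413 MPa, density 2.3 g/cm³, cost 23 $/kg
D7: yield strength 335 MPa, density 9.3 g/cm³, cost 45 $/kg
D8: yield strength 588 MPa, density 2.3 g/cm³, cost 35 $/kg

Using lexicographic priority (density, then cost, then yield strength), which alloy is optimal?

First minimize density: best is 2.3, kept {D3, D5, D6, D8}.
Then minimize cost: best is 23, kept {D3, D5, D6}.
Then maximize yield strength: best is 879, kept {D3}.

D3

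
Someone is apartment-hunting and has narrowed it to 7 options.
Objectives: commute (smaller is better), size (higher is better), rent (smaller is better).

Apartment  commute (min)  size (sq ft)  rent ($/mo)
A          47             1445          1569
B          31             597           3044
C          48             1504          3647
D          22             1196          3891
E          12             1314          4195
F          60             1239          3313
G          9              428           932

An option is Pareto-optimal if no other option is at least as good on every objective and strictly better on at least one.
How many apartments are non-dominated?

6

A: not dominated.
B: not dominated.
C: not dominated (best size).
D: not dominated.
E: not dominated.
F: dominated by A (commute 47≤60, size 1445≥1239, rent 1569≤3313).
G: not dominated (best commute).
Pareto-optimal: A, B, C, D, E, G → 6.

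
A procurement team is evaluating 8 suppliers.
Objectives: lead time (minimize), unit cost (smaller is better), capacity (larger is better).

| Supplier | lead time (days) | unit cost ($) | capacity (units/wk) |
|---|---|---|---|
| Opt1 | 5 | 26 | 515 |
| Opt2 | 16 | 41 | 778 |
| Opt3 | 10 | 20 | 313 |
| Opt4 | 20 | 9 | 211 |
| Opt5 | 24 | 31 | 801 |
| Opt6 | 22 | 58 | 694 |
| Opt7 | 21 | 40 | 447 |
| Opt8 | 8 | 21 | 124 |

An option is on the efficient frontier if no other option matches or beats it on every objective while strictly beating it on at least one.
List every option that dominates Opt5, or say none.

none

Opt1: worse on capacity (515 vs 801).
Opt2: worse on unit cost (41 vs 31).
Opt3: worse on capacity (313 vs 801).
Opt4: worse on capacity (211 vs 801).
Opt6: worse on unit cost (58 vs 31).
Opt7: worse on unit cost (40 vs 31).
Opt8: worse on capacity (124 vs 801).
No option dominates Opt5.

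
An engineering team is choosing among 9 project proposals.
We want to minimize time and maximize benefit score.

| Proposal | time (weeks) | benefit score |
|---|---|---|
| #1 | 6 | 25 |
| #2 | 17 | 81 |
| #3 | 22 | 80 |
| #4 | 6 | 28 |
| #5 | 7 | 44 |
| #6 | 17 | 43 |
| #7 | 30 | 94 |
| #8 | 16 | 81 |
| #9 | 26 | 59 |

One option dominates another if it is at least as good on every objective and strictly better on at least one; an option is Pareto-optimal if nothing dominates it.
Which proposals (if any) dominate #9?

#2, #3, #8

#2: time 17≤26, benefit score 81≥59 — dominates #9.
#3: time 22≤26, benefit score 80≥59 — dominates #9.
#8: time 16≤26, benefit score 81≥59 — dominates #9.
Others (#1, #4, #5, #6, #7) are each worse than #9 on at least one objective.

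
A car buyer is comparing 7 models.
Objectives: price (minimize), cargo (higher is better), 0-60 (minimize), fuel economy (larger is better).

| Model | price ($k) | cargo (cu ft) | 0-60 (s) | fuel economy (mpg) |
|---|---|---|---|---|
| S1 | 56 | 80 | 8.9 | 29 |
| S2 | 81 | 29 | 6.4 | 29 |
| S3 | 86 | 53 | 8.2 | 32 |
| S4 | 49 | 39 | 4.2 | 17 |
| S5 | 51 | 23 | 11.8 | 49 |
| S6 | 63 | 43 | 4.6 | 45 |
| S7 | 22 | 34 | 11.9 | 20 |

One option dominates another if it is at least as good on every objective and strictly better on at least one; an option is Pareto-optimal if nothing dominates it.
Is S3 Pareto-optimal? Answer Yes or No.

S1: worse on 0-60 (8.9 vs 8.2).
S2: worse on cargo (29 vs 53).
S4: worse on cargo (39 vs 53).
S5: worse on cargo (23 vs 53).
S6: worse on cargo (43 vs 53).
S7: worse on cargo (34 vs 53).
No option is at least as good as S3 on every objective and strictly better on one.

Yes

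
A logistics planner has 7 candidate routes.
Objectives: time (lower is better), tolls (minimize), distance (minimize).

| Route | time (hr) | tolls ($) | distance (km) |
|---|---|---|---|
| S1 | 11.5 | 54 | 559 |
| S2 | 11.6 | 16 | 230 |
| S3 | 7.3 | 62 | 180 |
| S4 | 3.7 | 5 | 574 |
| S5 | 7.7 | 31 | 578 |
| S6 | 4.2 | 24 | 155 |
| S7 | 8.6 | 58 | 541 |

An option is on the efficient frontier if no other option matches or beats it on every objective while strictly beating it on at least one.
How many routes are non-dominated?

S1: dominated by S6 (time 4.2≤11.5, tolls 24≤54, distance 155≤559).
S2: not dominated.
S3: dominated by S6 (time 4.2≤7.3, tolls 24≤62, distance 155≤180).
S4: not dominated (best time).
S5: dominated by S4 (time 3.7≤7.7, tolls 5≤31, distance 574≤578).
S6: not dominated (best distance).
S7: dominated by S6 (time 4.2≤8.6, tolls 24≤58, distance 155≤541).
Pareto-optimal: S2, S4, S6 → 3.

3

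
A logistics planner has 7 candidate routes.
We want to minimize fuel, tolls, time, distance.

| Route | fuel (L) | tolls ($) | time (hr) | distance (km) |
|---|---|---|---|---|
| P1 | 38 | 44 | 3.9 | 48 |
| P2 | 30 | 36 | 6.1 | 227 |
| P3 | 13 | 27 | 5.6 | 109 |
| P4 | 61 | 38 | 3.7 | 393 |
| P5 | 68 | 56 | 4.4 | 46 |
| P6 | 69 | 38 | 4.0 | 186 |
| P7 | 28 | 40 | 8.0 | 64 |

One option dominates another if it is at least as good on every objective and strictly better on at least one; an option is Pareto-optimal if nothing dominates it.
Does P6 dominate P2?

No

P6 vs P2: P6 is worse on fuel (69 vs 30), so it does not dominate P2.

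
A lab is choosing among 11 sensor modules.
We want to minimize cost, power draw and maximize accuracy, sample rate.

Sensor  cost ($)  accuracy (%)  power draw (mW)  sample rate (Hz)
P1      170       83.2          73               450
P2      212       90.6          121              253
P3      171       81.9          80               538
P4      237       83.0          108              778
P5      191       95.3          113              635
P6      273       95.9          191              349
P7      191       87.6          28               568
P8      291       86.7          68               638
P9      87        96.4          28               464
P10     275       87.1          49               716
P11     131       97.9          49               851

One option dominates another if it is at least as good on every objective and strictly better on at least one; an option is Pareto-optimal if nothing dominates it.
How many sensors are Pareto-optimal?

3

P1: dominated by P9 (cost 87≤170, accuracy 96.4≥83.2, power draw 28≤73, sample rate 464≥450).
P2: dominated by P5 (cost 191≤212, accuracy 95.3≥90.6, power draw 113≤121, sample rate 635≥253).
P3: dominated by P11 (cost 131≤171, accuracy 97.9≥81.9, power draw 49≤80, sample rate 851≥538).
P4: dominated by P11 (cost 131≤237, accuracy 97.9≥83.0, power draw 49≤108, sample rate 851≥778).
P5: dominated by P11 (cost 131≤191, accuracy 97.9≥95.3, power draw 49≤113, sample rate 851≥635).
P6: dominated by P9 (cost 87≤273, accuracy 96.4≥95.9, power draw 28≤191, sample rate 464≥349).
P7: not dominated.
P8: dominated by P10 (cost 275≤291, accuracy 87.1≥86.7, power draw 49≤68, sample rate 716≥638).
P9: not dominated (best cost).
P10: dominated by P11 (cost 131≤275, accuracy 97.9≥87.1, power draw 49≤49, sample rate 851≥716).
P11: not dominated (best accuracy).
Pareto-optimal: P7, P9, P11 → 3.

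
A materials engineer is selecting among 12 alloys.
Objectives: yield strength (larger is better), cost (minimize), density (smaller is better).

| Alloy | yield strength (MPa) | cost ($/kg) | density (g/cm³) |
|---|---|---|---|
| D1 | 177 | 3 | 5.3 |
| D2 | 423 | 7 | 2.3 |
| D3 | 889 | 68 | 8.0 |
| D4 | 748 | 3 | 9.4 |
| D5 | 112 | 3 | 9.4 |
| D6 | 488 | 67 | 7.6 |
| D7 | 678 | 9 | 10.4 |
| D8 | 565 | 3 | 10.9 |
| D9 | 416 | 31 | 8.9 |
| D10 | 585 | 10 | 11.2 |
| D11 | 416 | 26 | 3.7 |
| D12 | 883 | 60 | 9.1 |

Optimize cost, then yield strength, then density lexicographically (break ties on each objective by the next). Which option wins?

D4

First minimize cost: best is 3, kept {D1, D4, D5, D8}.
Then maximize yield strength: best is 748, kept {D4}.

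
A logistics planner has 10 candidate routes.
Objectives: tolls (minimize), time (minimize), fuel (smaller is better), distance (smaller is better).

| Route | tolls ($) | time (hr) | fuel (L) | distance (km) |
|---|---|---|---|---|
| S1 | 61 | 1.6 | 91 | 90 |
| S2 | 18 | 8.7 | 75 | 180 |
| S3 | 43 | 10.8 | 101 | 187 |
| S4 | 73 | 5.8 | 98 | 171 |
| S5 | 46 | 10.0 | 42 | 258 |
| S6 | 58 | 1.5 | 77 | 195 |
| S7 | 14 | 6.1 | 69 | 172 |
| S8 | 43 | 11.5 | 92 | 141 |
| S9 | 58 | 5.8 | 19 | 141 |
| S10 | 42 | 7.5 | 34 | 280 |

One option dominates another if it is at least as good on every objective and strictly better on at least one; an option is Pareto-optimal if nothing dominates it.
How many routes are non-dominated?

7

S1: not dominated (best distance).
S2: dominated by S7 (tolls 14≤18, time 6.1≤8.7, fuel 69≤75, distance 172≤180).
S3: dominated by S2 (tolls 18≤43, time 8.7≤10.8, fuel 75≤101, distance 180≤187).
S4: dominated by S1 (tolls 61≤73, time 1.6≤5.8, fuel 91≤98, distance 90≤171).
S5: not dominated.
S6: not dominated (best time).
S7: not dominated (best tolls).
S8: not dominated.
S9: not dominated (best fuel).
S10: not dominated.
Pareto-optimal: S1, S5, S6, S7, S8, S9, S10 → 7.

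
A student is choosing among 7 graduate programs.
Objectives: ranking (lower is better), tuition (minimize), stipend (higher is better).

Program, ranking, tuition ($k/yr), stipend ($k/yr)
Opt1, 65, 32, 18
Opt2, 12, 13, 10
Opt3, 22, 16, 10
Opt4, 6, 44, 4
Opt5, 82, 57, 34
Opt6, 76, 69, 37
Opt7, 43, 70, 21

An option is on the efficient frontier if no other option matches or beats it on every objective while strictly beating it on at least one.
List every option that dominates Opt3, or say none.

Opt2: ranking 12≤22, tuition 13≤16, stipend 10≥10 — dominates Opt3.
Others (Opt1, Opt4, Opt5, Opt6, Opt7) are each worse than Opt3 on at least one objective.

Opt2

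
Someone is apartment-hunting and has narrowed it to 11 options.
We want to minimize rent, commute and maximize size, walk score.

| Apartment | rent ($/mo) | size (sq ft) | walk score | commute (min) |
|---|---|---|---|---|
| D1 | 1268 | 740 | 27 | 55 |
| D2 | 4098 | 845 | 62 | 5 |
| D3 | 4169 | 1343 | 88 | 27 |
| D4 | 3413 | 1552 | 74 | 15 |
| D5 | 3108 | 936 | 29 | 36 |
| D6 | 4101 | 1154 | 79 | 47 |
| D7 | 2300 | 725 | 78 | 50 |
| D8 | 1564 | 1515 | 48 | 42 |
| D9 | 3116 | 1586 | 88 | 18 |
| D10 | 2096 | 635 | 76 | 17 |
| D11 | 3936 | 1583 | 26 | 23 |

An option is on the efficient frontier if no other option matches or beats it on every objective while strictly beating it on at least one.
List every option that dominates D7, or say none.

none

D1: worse on walk score (27 vs 78).
D2: worse on rent (4098 vs 2300).
D3: worse on rent (4169 vs 2300).
D4: worse on rent (3413 vs 2300).
D5: worse on rent (3108 vs 2300).
D6: worse on rent (4101 vs 2300).
D8: worse on walk score (48 vs 78).
D9: worse on rent (3116 vs 2300).
D10: worse on size (635 vs 725).
D11: worse on rent (3936 vs 2300).
No option dominates D7.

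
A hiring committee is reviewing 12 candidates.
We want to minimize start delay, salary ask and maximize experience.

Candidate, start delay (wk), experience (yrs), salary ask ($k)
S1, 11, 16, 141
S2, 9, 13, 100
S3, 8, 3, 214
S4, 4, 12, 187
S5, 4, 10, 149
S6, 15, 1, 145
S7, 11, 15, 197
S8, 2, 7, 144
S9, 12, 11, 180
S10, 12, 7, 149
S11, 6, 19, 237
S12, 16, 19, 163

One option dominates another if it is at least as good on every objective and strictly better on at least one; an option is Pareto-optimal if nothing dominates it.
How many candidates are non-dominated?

S1: not dominated.
S2: not dominated (best salary ask).
S3: dominated by S4 (start delay 4≤8, experience 12≥3, salary ask 187≤214).
S4: not dominated.
S5: not dominated.
S6: dominated by S1 (start delay 11≤15, experience 16≥1, salary ask 141≤145).
S7: dominated by S1 (start delay 11≤11, experience 16≥15, salary ask 141≤197).
S8: not dominated (best start delay).
S9: dominated by S1 (start delay 11≤12, experience 16≥11, salary ask 141≤180).
S10: dominated by S1 (start delay 11≤12, experience 16≥7, salary ask 141≤149).
S11: not dominated.
S12: not dominated.
Pareto-optimal: S1, S2, S4, S5, S8, S11, S12 → 7.

7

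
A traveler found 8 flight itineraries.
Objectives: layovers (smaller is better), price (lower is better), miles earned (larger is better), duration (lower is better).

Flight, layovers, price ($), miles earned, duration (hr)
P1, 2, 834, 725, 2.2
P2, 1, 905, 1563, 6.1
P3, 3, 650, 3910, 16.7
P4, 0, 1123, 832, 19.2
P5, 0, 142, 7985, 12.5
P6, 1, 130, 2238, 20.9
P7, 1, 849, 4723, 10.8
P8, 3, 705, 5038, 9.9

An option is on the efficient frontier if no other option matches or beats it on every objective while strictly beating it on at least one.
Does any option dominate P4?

P5 vs P4: layovers 0≤0, price 142≤1123, miles earned 7985≥832, duration 12.5≤19.2 — P5 is at least as good on every objective and strictly better on at least one, so P5 dominates P4.

Yes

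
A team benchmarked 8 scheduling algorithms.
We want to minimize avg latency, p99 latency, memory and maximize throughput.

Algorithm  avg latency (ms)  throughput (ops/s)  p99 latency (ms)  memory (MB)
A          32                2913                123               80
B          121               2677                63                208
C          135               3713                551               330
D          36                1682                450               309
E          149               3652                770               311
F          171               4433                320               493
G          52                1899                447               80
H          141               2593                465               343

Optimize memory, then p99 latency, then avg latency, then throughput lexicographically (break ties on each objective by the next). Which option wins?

A

First minimize memory: best is 80, kept {A, G}.
Then minimize p99 latency: best is 123, kept {A}.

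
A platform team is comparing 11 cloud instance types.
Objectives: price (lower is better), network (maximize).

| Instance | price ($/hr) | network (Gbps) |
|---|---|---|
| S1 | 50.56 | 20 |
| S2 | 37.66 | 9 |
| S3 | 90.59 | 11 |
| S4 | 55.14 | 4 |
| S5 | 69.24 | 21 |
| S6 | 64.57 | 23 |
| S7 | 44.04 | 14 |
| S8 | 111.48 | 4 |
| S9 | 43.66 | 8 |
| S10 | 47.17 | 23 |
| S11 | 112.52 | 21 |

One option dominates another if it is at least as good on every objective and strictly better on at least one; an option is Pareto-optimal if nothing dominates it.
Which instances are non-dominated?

S2, S7, S10

S1: dominated by S10 (price 47.17≤50.56, network 23≥20).
S2: not dominated (best price).
S3: dominated by S1 (price 50.56≤90.59, network 20≥11).
S4: dominated by S1 (price 50.56≤55.14, network 20≥4).
S5: dominated by S6 (price 64.57≤69.24, network 23≥21).
S6: dominated by S10 (price 47.17≤64.57, network 23≥23).
S7: not dominated.
S8: dominated by S1 (price 50.56≤111.48, network 20≥4).
S9: dominated by S2 (price 37.66≤43.66, network 9≥8).
S10: not dominated.
S11: dominated by S5 (price 69.24≤112.52, network 21≥21).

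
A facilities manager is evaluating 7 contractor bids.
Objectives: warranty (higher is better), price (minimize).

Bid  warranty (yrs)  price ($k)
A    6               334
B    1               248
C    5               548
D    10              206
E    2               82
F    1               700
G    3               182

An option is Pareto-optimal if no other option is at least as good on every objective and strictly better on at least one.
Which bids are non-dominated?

A: dominated by D (warranty 10≥6, price 206≤334).
B: dominated by D (warranty 10≥1, price 206≤248).
C: dominated by A (warranty 6≥5, price 334≤548).
D: not dominated (best warranty).
E: not dominated (best price).
F: dominated by A (warranty 6≥1, price 334≤700).
G: not dominated.

D, E, G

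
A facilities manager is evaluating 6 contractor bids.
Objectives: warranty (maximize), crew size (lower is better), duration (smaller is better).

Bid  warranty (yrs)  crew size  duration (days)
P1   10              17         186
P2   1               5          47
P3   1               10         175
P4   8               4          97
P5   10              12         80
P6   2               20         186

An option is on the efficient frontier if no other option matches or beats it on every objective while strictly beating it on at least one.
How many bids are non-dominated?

P1: dominated by P5 (warranty 10≥10, crew size 12≤17, duration 80≤186).
P2: not dominated (best duration).
P3: dominated by P2 (warranty 1≥1, crew size 5≤10, duration 47≤175).
P4: not dominated (best crew size).
P5: not dominated.
P6: dominated by P1 (warranty 10≥2, crew size 17≤20, duration 186≤186).
Pareto-optimal: P2, P4, P5 → 3.

3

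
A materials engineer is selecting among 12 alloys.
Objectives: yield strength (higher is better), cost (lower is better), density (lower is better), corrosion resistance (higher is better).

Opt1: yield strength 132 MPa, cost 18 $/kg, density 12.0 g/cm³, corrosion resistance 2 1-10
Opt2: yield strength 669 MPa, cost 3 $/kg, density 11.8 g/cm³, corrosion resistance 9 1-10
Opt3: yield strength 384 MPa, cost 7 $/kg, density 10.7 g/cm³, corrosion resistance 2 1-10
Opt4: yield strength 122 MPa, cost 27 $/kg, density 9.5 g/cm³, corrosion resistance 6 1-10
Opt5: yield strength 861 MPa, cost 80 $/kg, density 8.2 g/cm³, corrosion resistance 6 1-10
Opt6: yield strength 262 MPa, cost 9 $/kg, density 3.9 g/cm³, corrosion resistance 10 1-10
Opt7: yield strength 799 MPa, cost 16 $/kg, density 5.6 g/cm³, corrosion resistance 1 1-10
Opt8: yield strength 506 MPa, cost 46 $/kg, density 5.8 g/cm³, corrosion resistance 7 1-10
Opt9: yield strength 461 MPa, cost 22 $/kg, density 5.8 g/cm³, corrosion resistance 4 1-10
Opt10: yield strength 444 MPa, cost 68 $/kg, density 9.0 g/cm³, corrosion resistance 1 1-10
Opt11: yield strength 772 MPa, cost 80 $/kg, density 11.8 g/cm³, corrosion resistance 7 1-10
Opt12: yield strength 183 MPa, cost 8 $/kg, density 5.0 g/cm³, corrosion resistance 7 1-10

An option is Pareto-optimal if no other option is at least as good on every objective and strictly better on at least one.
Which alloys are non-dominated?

Opt1: dominated by Opt2 (yield strength 669≥132, cost 3≤18, density 11.8≤12.0, corrosion resistance 9≥2).
Opt2: not dominated (best cost).
Opt3: not dominated.
Opt4: dominated by Opt6 (yield strength 262≥122, cost 9≤27, density 3.9≤9.5, corrosion resistance 10≥6).
Opt5: not dominated (best yield strength).
Opt6: not dominated (best density).
Opt7: not dominated.
Opt8: not dominated.
Opt9: not dominated.
Opt10: dominated by Opt7 (yield strength 799≥444, cost 16≤68, density 5.6≤9.0, corrosion resistance 1≥1).
Opt11: not dominated.
Opt12: not dominated.

Opt2, Opt3, Opt5, Opt6, Opt7, Opt8, Opt9, Opt11, Opt12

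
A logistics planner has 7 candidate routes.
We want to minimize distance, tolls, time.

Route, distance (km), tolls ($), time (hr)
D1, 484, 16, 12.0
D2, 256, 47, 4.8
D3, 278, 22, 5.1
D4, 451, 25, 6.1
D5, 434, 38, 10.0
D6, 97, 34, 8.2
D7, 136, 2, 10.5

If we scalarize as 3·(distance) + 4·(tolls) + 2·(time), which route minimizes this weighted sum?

D1: 3·484 + 4·16 + 2·12.0 = 1540.0
D2: 3·256 + 4·47 + 2·4.8 = 965.6
D3: 3·278 + 4·22 + 2·5.1 = 932.2
D4: 3·451 + 4·25 + 2·6.1 = 1465.2
D5: 3·434 + 4·38 + 2·10.0 = 1474.0
D6: 3·97 + 4·34 + 2·8.2 = 443.4
D7: 3·136 + 4·2 + 2·10.5 = 437.0
Lowest: D7 at 437.0.

D7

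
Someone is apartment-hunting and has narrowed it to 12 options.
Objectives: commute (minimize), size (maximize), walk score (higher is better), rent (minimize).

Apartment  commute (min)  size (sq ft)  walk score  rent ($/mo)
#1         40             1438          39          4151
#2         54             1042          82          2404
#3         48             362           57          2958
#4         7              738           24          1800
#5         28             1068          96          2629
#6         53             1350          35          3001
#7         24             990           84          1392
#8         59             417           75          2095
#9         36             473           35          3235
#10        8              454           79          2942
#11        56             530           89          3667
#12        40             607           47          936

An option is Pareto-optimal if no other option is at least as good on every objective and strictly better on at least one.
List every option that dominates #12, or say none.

none

#1: worse on walk score (39 vs 47).
#2: worse on commute (54 vs 40).
#3: worse on commute (48 vs 40).
#4: worse on walk score (24 vs 47).
#5: worse on rent (2629 vs 936).
#6: worse on commute (53 vs 40).
#7: worse on rent (1392 vs 936).
#8: worse on commute (59 vs 40).
#9: worse on size (473 vs 607).
#10: worse on size (454 vs 607).
#11: worse on commute (56 vs 40).
No option dominates #12.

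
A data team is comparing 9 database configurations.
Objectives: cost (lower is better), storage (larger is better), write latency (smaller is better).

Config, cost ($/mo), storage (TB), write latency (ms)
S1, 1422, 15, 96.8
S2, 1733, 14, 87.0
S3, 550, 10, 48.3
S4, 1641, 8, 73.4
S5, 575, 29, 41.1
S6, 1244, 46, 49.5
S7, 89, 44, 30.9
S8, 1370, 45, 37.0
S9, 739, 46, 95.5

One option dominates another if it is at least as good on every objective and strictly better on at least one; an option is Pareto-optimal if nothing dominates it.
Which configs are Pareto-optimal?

S1: dominated by S5 (cost 575≤1422, storage 29≥15, write latency 41.1≤96.8).
S2: dominated by S5 (cost 575≤1733, storage 29≥14, write latency 41.1≤87.0).
S3: dominated by S7 (cost 89≤550, storage 44≥10, write latency 30.9≤48.3).
S4: dominated by S3 (cost 550≤1641, storage 10≥8, write latency 48.3≤73.4).
S5: dominated by S7 (cost 89≤575, storage 44≥29, write latency 30.9≤41.1).
S6: not dominated.
S7: not dominated (best cost).
S8: not dominated.
S9: not dominated.

S6, S7, S8, S9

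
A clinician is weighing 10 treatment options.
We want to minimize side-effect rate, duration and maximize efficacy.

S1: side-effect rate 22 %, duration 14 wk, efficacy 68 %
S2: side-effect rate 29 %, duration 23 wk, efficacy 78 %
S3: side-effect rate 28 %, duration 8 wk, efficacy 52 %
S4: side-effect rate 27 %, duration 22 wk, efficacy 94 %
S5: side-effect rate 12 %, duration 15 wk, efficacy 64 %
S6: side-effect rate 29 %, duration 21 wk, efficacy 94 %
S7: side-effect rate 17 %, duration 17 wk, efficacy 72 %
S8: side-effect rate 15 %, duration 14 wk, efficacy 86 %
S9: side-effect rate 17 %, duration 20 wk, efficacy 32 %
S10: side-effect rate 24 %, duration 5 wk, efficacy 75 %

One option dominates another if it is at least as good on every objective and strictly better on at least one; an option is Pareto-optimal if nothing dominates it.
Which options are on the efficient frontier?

S1: dominated by S8 (side-effect rate 15≤22, duration 14≤14, efficacy 86≥68).
S2: dominated by S4 (side-effect rate 27≤29, duration 22≤23, efficacy 94≥78).
S3: dominated by S10 (side-effect rate 24≤28, duration 5≤8, efficacy 75≥52).
S4: not dominated.
S5: not dominated (best side-effect rate).
S6: not dominated.
S7: dominated by S8 (side-effect rate 15≤17, duration 14≤17, efficacy 86≥72).
S8: not dominated.
S9: dominated by S5 (side-effect rate 12≤17, duration 15≤20, efficacy 64≥32).
S10: not dominated (best duration).

S4, S5, S6, S8, S10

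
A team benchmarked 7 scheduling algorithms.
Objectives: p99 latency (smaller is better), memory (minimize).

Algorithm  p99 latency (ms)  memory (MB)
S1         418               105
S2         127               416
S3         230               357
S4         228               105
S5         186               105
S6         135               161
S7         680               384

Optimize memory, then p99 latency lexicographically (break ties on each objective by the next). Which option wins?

First minimize memory: best is 105, kept {S1, S4, S5}.
Then minimize p99 latency: best is 186, kept {S5}.

S5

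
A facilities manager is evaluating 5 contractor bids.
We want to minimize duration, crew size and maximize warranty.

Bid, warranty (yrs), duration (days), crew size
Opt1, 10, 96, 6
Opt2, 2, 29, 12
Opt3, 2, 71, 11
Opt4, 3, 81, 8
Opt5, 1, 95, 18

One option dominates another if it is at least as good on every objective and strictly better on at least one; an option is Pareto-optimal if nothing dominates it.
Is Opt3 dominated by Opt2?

Opt2 vs Opt3: Opt2 is worse on crew size (12 vs 11), so it does not dominate Opt3.

No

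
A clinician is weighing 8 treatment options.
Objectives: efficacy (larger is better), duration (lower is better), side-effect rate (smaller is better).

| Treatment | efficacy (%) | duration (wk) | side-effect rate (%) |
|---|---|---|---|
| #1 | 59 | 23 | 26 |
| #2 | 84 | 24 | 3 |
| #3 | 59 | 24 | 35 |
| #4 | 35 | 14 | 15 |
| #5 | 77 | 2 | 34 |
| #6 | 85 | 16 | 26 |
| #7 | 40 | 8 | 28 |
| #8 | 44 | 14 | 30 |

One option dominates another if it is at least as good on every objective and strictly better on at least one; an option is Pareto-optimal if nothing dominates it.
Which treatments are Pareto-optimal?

#2, #4, #5, #6, #7, #8

#1: dominated by #6 (efficacy 85≥59, duration 16≤23, side-effect rate 26≤26).
#2: not dominated (best side-effect rate).
#3: dominated by #1 (efficacy 59≥59, duration 23≤24, side-effect rate 26≤35).
#4: not dominated.
#5: not dominated (best duration).
#6: not dominated (best efficacy).
#7: not dominated.
#8: not dominated.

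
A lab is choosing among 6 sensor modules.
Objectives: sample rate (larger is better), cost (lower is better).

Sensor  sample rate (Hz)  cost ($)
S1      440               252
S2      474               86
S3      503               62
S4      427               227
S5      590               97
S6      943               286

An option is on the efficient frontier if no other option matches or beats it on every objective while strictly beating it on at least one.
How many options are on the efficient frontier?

3

S1: dominated by S2 (sample rate 474≥440, cost 86≤252).
S2: dominated by S3 (sample rate 503≥474, cost 62≤86).
S3: not dominated (best cost).
S4: dominated by S2 (sample rate 474≥427, cost 86≤227).
S5: not dominated.
S6: not dominated (best sample rate).
Pareto-optimal: S3, S5, S6 → 3.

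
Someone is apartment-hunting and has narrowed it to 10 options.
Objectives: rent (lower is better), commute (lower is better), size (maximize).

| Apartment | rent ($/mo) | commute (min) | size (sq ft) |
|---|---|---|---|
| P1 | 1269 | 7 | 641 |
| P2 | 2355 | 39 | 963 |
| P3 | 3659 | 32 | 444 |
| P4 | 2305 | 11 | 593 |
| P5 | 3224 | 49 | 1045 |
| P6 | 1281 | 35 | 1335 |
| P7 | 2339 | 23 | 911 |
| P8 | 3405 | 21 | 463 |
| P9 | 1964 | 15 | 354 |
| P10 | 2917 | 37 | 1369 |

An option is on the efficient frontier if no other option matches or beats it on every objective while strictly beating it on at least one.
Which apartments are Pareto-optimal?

P1, P6, P7, P10

P1: not dominated (best rent).
P2: dominated by P6 (rent 1281≤2355, commute 35≤39, size 1335≥963).
P3: dominated by P1 (rent 1269≤3659, commute 7≤32, size 641≥444).
P4: dominated by P1 (rent 1269≤2305, commute 7≤11, size 641≥593).
P5: dominated by P6 (rent 1281≤3224, commute 35≤49, size 1335≥1045).
P6: not dominated.
P7: not dominated.
P8: dominated by P1 (rent 1269≤3405, commute 7≤21, size 641≥463).
P9: dominated by P1 (rent 1269≤1964, commute 7≤15, size 641≥354).
P10: not dominated (best size).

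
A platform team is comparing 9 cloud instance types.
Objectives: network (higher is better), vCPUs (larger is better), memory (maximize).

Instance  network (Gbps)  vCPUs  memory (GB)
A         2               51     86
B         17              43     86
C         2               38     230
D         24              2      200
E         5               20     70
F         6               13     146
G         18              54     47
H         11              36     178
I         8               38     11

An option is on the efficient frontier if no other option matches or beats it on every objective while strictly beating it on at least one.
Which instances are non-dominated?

A: not dominated.
B: not dominated.
C: not dominated (best memory).
D: not dominated (best network).
E: dominated by B (network 17≥5, vCPUs 43≥20, memory 86≥70).
F: dominated by H (network 11≥6, vCPUs 36≥13, memory 178≥146).
G: not dominated (best vCPUs).
H: not dominated.
I: dominated by B (network 17≥8, vCPUs 43≥38, memory 86≥11).

A, B, C, D, G, H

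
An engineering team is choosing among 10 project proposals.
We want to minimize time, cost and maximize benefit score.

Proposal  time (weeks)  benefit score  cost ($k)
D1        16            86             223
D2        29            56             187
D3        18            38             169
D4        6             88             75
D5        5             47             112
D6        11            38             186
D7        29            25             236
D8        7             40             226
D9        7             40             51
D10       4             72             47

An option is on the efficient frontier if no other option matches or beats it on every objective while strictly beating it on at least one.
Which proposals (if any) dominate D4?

D1: worse on time (16 vs 6).
D2: worse on time (29 vs 6).
D3: worse on time (18 vs 6).
D5: worse on benefit score (47 vs 88).
D6: worse on time (11 vs 6).
D7: worse on time (29 vs 6).
D8: worse on time (7 vs 6).
D9: worse on time (7 vs 6).
D10: worse on benefit score (72 vs 88).
No option dominates D4.

none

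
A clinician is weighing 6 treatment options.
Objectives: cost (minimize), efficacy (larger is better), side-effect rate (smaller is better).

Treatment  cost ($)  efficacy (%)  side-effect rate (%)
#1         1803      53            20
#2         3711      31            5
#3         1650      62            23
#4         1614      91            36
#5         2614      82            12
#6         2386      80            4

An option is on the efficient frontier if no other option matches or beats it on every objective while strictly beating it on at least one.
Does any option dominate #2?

#6 vs #2: cost 2386≤3711, efficacy 80≥31, side-effect rate 4≤5 — #6 is at least as good on every objective and strictly better on at least one, so #6 dominates #2.

Yes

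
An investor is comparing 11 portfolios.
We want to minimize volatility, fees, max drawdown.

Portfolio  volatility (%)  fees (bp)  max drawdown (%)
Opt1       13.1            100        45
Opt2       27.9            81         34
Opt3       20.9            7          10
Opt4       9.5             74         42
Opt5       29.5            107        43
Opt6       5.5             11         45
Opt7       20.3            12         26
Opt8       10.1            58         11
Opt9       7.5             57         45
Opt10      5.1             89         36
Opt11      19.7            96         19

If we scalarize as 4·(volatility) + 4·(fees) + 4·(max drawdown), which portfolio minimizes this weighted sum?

Opt1: 4·13.1 + 4·100 + 4·45 = 632.4
Opt2: 4·27.9 + 4·81 + 4·34 = 571.6
Opt3: 4·20.9 + 4·7 + 4·10 = 151.6
Opt4: 4·9.5 + 4·74 + 4·42 = 502.0
Opt5: 4·29.5 + 4·107 + 4·43 = 718.0
Opt6: 4·5.5 + 4·11 + 4·45 = 246.0
Opt7: 4·20.3 + 4·12 + 4·26 = 233.2
Opt8: 4·10.1 + 4·58 + 4·11 = 316.4
Opt9: 4·7.5 + 4·57 + 4·45 = 438.0
Opt10: 4·5.1 + 4·89 + 4·36 = 520.4
Opt11: 4·19.7 + 4·96 + 4·19 = 538.8
Lowest: Opt3 at 151.6.

Opt3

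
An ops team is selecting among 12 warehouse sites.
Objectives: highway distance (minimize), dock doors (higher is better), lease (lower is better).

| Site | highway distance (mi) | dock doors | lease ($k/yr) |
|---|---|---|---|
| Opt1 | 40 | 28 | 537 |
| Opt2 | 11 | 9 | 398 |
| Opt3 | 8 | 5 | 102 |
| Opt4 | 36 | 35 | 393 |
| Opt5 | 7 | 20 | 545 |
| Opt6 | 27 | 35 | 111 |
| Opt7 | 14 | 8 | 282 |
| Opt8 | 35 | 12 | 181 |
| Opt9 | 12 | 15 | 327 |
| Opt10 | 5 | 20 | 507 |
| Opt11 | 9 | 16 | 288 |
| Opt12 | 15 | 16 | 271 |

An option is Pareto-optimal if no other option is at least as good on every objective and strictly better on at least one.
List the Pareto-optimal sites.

Opt1: dominated by Opt4 (highway distance 36≤40, dock doors 35≥28, lease 393≤537).
Opt2: dominated by Opt11 (highway distance 9≤11, dock doors 16≥9, lease 288≤398).
Opt3: not dominated (best lease).
Opt4: dominated by Opt6 (highway distance 27≤36, dock doors 35≥35, lease 111≤393).
Opt5: dominated by Opt10 (highway distance 5≤7, dock doors 20≥20, lease 507≤545).
Opt6: not dominated.
Opt7: not dominated.
Opt8: dominated by Opt6 (highway distance 27≤35, dock doors 35≥12, lease 111≤181).
Opt9: dominated by Opt11 (highway distance 9≤12, dock doors 16≥15, lease 288≤327).
Opt10: not dominated (best highway distance).
Opt11: not dominated.
Opt12: not dominated.

Opt3, Opt6, Opt7, Opt10, Opt11, Opt12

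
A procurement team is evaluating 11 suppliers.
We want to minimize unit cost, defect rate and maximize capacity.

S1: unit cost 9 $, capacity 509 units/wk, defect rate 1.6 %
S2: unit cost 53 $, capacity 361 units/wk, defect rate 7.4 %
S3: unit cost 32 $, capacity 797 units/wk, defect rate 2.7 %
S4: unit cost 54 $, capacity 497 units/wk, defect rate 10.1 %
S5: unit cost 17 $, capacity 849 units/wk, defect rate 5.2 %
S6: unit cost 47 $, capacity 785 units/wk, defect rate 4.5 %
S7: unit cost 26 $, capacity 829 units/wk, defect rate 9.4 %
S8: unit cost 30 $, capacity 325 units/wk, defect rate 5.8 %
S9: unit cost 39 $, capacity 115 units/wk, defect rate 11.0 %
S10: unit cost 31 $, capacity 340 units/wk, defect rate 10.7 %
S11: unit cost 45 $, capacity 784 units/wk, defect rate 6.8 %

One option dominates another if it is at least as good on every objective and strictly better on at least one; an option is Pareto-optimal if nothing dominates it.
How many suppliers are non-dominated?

S1: not dominated (best unit cost).
S2: dominated by S1 (unit cost 9≤53, capacity 509≥361, defect rate 1.6≤7.4).
S3: not dominated.
S4: dominated by S1 (unit cost 9≤54, capacity 509≥497, defect rate 1.6≤10.1).
S5: not dominated (best capacity).
S6: dominated by S3 (unit cost 32≤47, capacity 797≥785, defect rate 2.7≤4.5).
S7: dominated by S5 (unit cost 17≤26, capacity 849≥829, defect rate 5.2≤9.4).
S8: dominated by S1 (unit cost 9≤30, capacity 509≥325, defect rate 1.6≤5.8).
S9: dominated by S1 (unit cost 9≤39, capacity 509≥115, defect rate 1.6≤11.0).
S10: dominated by S1 (unit cost 9≤31, capacity 509≥340, defect rate 1.6≤10.7).
S11: dominated by S3 (unit cost 32≤45, capacity 797≥784, defect rate 2.7≤6.8).
Pareto-optimal: S1, S3, S5 → 3.

3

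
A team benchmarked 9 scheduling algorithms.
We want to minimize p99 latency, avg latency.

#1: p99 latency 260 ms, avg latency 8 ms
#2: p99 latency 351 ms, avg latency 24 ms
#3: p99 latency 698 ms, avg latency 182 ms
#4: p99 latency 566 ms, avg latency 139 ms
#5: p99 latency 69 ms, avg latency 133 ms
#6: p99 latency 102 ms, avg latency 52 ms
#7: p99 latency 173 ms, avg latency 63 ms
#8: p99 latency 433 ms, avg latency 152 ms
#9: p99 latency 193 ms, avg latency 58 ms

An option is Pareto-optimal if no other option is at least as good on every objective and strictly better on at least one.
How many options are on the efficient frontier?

#1: not dominated (best avg latency).
#2: dominated by #1 (p99 latency 260≤351, avg latency 8≤24).
#3: dominated by #1 (p99 latency 260≤698, avg latency 8≤182).
#4: dominated by #1 (p99 latency 260≤566, avg latency 8≤139).
#5: not dominated (best p99 latency).
#6: not dominated.
#7: dominated by #6 (p99 latency 102≤173, avg latency 52≤63).
#8: dominated by #1 (p99 latency 260≤433, avg latency 8≤152).
#9: dominated by #6 (p99 latency 102≤193, avg latency 52≤58).
Pareto-optimal: #1, #5, #6 → 3.

3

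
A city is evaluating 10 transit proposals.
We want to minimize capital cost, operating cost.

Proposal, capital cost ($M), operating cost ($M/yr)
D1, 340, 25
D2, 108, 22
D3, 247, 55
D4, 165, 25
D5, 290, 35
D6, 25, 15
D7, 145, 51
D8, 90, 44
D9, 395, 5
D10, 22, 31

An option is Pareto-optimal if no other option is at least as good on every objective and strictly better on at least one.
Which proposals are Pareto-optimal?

D6, D9, D10

D1: dominated by D2 (capital cost 108≤340, operating cost 22≤25).
D2: dominated by D6 (capital cost 25≤108, operating cost 15≤22).
D3: dominated by D2 (capital cost 108≤247, operating cost 22≤55).
D4: dominated by D2 (capital cost 108≤165, operating cost 22≤25).
D5: dominated by D2 (capital cost 108≤290, operating cost 22≤35).
D6: not dominated.
D7: dominated by D2 (capital cost 108≤145, operating cost 22≤51).
D8: dominated by D6 (capital cost 25≤90, operating cost 15≤44).
D9: not dominated (best operating cost).
D10: not dominated (best capital cost).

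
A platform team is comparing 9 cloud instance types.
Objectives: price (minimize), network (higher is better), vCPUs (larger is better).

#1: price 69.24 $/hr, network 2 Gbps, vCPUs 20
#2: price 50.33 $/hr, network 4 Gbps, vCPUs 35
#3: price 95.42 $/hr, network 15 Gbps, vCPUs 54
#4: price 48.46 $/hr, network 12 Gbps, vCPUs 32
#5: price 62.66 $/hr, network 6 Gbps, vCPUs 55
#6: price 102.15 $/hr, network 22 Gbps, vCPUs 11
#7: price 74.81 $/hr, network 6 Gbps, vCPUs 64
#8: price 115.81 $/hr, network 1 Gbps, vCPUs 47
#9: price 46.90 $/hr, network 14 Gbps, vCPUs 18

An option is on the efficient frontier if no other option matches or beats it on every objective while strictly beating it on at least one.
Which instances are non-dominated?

#2, #3, #4, #5, #6, #7, #9

#1: dominated by #2 (price 50.33≤69.24, network 4≥2, vCPUs 35≥20).
#2: not dominated.
#3: not dominated.
#4: not dominated.
#5: not dominated.
#6: not dominated (best network).
#7: not dominated (best vCPUs).
#8: dominated by #3 (price 95.42≤115.81, network 15≥1, vCPUs 54≥47).
#9: not dominated (best price).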